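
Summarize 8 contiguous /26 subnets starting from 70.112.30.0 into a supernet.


Original prefix: /26
Number of subnets: 8 = 2^3
New prefix = 26 - 3 = 23
Supernet: 70.112.30.0/23


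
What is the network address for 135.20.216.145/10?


IP:   10000111.00010100.11011000.10010001
Mask: 11111111.11000000.00000000.00000000
AND operation:
Net:  10000111.00000000.00000000.00000000
Network: 135.0.0.0/10


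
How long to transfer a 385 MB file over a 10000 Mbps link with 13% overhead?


Effective throughput = 10000 * (1 - 13/100) = 8700 Mbps
File size in Mb = 385 * 8 = 3080 Mb
Time = 3080 / 8700
Time = 0.354 seconds


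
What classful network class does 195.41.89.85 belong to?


First octet: 195
Binary: 11000011
110xxxxx -> Class C (192-223)
Class C, default mask 255.255.255.0 (/24)


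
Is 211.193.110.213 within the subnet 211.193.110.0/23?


Subnet network: 211.193.110.0
Test IP AND mask: 211.193.110.0
Yes, 211.193.110.213 is in 211.193.110.0/23


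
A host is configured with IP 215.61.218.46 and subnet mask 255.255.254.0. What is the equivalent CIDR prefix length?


Binary: 11111111.11111111.11111110.00000000
Count leading 1s
Prefix: /23


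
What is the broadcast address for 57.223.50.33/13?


Network: 57.216.0.0/13
Host bits = 19
Set all host bits to 1:
Broadcast: 57.223.255.255


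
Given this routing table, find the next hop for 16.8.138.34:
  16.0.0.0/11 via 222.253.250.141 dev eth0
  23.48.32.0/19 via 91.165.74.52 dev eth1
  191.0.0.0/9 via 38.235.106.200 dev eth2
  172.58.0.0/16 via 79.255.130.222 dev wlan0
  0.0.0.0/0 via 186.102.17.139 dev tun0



Longest prefix match for 16.8.138.34:
  /11 16.0.0.0: MATCH
  /19 23.48.32.0: no
  /9 191.0.0.0: no
  /16 172.58.0.0: no
  /0 0.0.0.0: MATCH
Selected: next-hop 222.253.250.141 via eth0 (matched /11)


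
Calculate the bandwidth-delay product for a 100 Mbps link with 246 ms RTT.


BDP = bandwidth * RTT
= 100 Mbps * 246 ms
= 100 * 1e6 * 246 / 1000 bits
= 24600000 bits
= 3075000 bytes
= 3002.9297 KB
BDP = 24600000 bits (3075000 bytes)


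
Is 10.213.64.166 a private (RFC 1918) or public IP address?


RFC 1918 private ranges:
  10.0.0.0/8 (10.0.0.0 - 10.255.255.255)
  172.16.0.0/12 (172.16.0.0 - 172.31.255.255)
  192.168.0.0/16 (192.168.0.0 - 192.168.255.255)
Private (in 10.0.0.0/8)


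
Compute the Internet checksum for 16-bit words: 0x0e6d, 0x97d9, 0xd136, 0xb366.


Sum all words (with carry folding):
+ 0x0e6d = 0x0e6d
+ 0x97d9 = 0xa646
+ 0xd136 = 0x777d
+ 0xb366 = 0x2ae4
One's complement: ~0x2ae4
Checksum = 0xd51b


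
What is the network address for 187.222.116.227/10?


IP:   10111011.11011110.01110100.11100011
Mask: 11111111.11000000.00000000.00000000
AND operation:
Net:  10111011.11000000.00000000.00000000
Network: 187.192.0.0/10


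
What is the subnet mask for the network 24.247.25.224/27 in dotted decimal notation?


/27 means 27 network bits, 5 host bits
Binary: 11111111111111111111111111100000
Mask: 255.255.255.224


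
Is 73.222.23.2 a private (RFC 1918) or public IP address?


RFC 1918 private ranges:
  10.0.0.0/8 (10.0.0.0 - 10.255.255.255)
  172.16.0.0/12 (172.16.0.0 - 172.31.255.255)
  192.168.0.0/16 (192.168.0.0 - 192.168.255.255)
Public (not in any RFC 1918 range)


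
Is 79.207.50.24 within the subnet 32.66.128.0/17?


Subnet network: 32.66.128.0
Test IP AND mask: 79.207.0.0
No, 79.207.50.24 is not in 32.66.128.0/17


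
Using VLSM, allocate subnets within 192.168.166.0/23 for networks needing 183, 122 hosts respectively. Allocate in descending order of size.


183 hosts -> /24 (254 usable): 192.168.166.0/24
122 hosts -> /25 (126 usable): 192.168.167.0/25
Allocation: 192.168.166.0/24 (183 hosts, 254 usable); 192.168.167.0/25 (122 hosts, 126 usable)


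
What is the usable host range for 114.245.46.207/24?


Network: 114.245.46.0
Broadcast: 114.245.46.255
First usable = network + 1
Last usable = broadcast - 1
Range: 114.245.46.1 to 114.245.46.254


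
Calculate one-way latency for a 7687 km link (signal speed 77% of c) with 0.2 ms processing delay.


Speed = 0.77 * 3e5 km/s = 231000 km/s
Propagation delay = 7687 / 231000 = 0.0333 s = 33.2771 ms
Processing delay = 0.2 ms
Total one-way latency = 33.4771 ms


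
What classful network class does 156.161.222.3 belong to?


First octet: 156
Binary: 10011100
10xxxxxx -> Class B (128-191)
Class B, default mask 255.255.0.0 (/16)


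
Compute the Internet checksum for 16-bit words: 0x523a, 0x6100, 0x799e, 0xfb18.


Sum all words (with carry folding):
+ 0x523a = 0x523a
+ 0x6100 = 0xb33a
+ 0x799e = 0x2cd9
+ 0xfb18 = 0x27f2
One's complement: ~0x27f2
Checksum = 0xd80d


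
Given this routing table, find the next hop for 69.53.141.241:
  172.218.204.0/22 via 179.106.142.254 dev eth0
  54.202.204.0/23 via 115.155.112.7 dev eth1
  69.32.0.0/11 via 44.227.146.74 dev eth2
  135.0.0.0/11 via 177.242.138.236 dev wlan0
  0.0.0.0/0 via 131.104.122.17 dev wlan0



Longest prefix match for 69.53.141.241:
  /22 172.218.204.0: no
  /23 54.202.204.0: no
  /11 69.32.0.0: MATCH
  /11 135.0.0.0: no
  /0 0.0.0.0: MATCH
Selected: next-hop 44.227.146.74 via eth2 (matched /11)


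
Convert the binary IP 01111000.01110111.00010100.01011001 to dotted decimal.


01111000 = 120
01110111 = 119
00010100 = 20
01011001 = 89
IP: 120.119.20.89


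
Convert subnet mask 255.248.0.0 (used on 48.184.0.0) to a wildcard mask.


Subnet mask: 255.248.0.0
Wildcard = 255.255.255.255 - subnet mask
255 - 255 = 0
255 - 248 = 7
255 - 0 = 255
255 - 0 = 255
Wildcard: 0.7.255.255


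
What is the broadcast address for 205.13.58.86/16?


Network: 205.13.0.0/16
Host bits = 16
Set all host bits to 1:
Broadcast: 205.13.255.255


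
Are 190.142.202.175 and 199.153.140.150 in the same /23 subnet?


Mask: 255.255.254.0
190.142.202.175 AND mask = 190.142.202.0
199.153.140.150 AND mask = 199.153.140.0
No, different subnets (190.142.202.0 vs 199.153.140.0)


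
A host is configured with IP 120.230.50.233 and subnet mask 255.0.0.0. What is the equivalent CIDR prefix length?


Binary: 11111111.00000000.00000000.00000000
Count leading 1s
Prefix: /8


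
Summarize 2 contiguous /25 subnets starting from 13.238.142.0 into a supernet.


Original prefix: /25
Number of subnets: 2 = 2^1
New prefix = 25 - 1 = 24
Supernet: 13.238.142.0/24


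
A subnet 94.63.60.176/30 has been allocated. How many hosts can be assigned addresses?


Host bits = 32 - 30 = 2
Total addresses = 2^2 = 4
Usable = total - 2 (network and broadcast)
Usable hosts: 2


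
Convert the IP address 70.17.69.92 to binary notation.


70 = 01000110
17 = 00010001
69 = 01000101
92 = 01011100
Binary: 01000110.00010001.01000101.01011100


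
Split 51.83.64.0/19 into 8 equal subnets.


New prefix = 19 + 3 = 22
Each subnet has 1024 addresses
  51.83.64.0/22
  51.83.68.0/22
  51.83.72.0/22
  51.83.76.0/22
  51.83.80.0/22
  51.83.84.0/22
  51.83.88.0/22
  51.83.92.0/22
Subnets: 51.83.64.0/22, 51.83.68.0/22, 51.83.72.0/22, 51.83.76.0/22, 51.83.80.0/22, 51.83.84.0/22, 51.83.88.0/22, 51.83.92.0/22


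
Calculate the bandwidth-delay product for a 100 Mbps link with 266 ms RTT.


BDP = bandwidth * RTT
= 100 Mbps * 266 ms
= 100 * 1e6 * 266 / 1000 bits
= 26600000 bits
= 3325000 bytes
= 3247.0703 KB
BDP = 26600000 bits (3325000 bytes)


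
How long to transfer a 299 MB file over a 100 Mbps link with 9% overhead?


Effective throughput = 100 * (1 - 9/100) = 91 Mbps
File size in Mb = 299 * 8 = 2392 Mb
Time = 2392 / 91
Time = 26.2857 seconds


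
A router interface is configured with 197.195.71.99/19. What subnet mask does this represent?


/19 means 19 network bits, 13 host bits
Binary: 11111111111111111110000000000000
Mask: 255.255.224.0


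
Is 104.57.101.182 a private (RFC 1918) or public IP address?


RFC 1918 private ranges:
  10.0.0.0/8 (10.0.0.0 - 10.255.255.255)
  172.16.0.0/12 (172.16.0.0 - 172.31.255.255)
  192.168.0.0/16 (192.168.0.0 - 192.168.255.255)
Public (not in any RFC 1918 range)


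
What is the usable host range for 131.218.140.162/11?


Network: 131.192.0.0
Broadcast: 131.223.255.255
First usable = network + 1
Last usable = broadcast - 1
Range: 131.192.0.1 to 131.223.255.254


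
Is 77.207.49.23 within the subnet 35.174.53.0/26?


Subnet network: 35.174.53.0
Test IP AND mask: 77.207.49.0
No, 77.207.49.23 is not in 35.174.53.0/26


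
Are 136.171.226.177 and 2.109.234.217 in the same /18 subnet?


Mask: 255.255.192.0
136.171.226.177 AND mask = 136.171.192.0
2.109.234.217 AND mask = 2.109.192.0
No, different subnets (136.171.192.0 vs 2.109.192.0)


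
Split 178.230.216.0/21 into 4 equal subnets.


New prefix = 21 + 2 = 23
Each subnet has 512 addresses
  178.230.216.0/23
  178.230.218.0/23
  178.230.220.0/23
  178.230.222.0/23
Subnets: 178.230.216.0/23, 178.230.218.0/23, 178.230.220.0/23, 178.230.222.0/23


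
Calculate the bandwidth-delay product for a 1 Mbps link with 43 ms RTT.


BDP = bandwidth * RTT
= 1 Mbps * 43 ms
= 1 * 1e6 * 43 / 1000 bits
= 43000 bits
= 5375 bytes
= 5.249 KB
BDP = 43000 bits (5375 bytes)


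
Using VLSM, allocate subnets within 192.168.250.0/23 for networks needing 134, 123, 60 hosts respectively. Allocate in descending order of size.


134 hosts -> /24 (254 usable): 192.168.250.0/24
123 hosts -> /25 (126 usable): 192.168.251.0/25
60 hosts -> /26 (62 usable): 192.168.251.128/26
Allocation: 192.168.250.0/24 (134 hosts, 254 usable); 192.168.251.0/25 (123 hosts, 126 usable); 192.168.251.128/26 (60 hosts, 62 usable)


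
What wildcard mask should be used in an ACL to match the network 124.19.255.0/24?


Subnet mask: 255.255.255.0
Wildcard = 255.255.255.255 - subnet mask
255 - 255 = 0
255 - 255 = 0
255 - 255 = 0
255 - 0 = 255
Wildcard: 0.0.0.255


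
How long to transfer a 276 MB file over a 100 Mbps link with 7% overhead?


Effective throughput = 100 * (1 - 7/100) = 93 Mbps
File size in Mb = 276 * 8 = 2208 Mb
Time = 2208 / 93
Time = 23.7419 seconds


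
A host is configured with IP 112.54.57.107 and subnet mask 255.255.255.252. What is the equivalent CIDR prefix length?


Binary: 11111111.11111111.11111111.11111100
Count leading 1s
Prefix: /30


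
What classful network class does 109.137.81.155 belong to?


First octet: 109
Binary: 01101101
0xxxxxxx -> Class A (1-126)
Class A, default mask 255.0.0.0 (/8)


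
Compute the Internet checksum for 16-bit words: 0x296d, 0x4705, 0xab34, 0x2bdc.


Sum all words (with carry folding):
+ 0x296d = 0x296d
+ 0x4705 = 0x7072
+ 0xab34 = 0x1ba7
+ 0x2bdc = 0x4783
One's complement: ~0x4783
Checksum = 0xb87c


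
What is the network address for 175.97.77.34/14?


IP:   10101111.01100001.01001101.00100010
Mask: 11111111.11111100.00000000.00000000
AND operation:
Net:  10101111.01100000.00000000.00000000
Network: 175.96.0.0/14


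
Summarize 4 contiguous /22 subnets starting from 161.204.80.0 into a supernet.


Original prefix: /22
Number of subnets: 4 = 2^2
New prefix = 22 - 2 = 20
Supernet: 161.204.80.0/20


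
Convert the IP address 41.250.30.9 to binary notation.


41 = 00101001
250 = 11111010
30 = 00011110
9 = 00001001
Binary: 00101001.11111010.00011110.00001001


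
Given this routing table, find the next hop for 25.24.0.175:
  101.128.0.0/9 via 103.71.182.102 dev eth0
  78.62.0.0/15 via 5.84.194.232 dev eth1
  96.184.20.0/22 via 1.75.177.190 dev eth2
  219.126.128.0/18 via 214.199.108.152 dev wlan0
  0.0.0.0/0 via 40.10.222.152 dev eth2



Longest prefix match for 25.24.0.175:
  /9 101.128.0.0: no
  /15 78.62.0.0: no
  /22 96.184.20.0: no
  /18 219.126.128.0: no
  /0 0.0.0.0: MATCH
Selected: next-hop 40.10.222.152 via eth2 (matched /0)


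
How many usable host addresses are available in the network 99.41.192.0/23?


Host bits = 32 - 23 = 9
Total addresses = 2^9 = 512
Usable = total - 2 (network and broadcast)
Usable hosts: 510


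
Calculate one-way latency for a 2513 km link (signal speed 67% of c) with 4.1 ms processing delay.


Speed = 0.67 * 3e5 km/s = 201000 km/s
Propagation delay = 2513 / 201000 = 0.0125 s = 12.5025 ms
Processing delay = 4.1 ms
Total one-way latency = 16.6025 ms


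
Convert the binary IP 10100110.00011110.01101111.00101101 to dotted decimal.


10100110 = 166
00011110 = 30
01101111 = 111
00101101 = 45
IP: 166.30.111.45


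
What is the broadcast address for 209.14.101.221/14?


Network: 209.12.0.0/14
Host bits = 18
Set all host bits to 1:
Broadcast: 209.15.255.255


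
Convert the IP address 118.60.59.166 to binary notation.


118 = 01110110
60 = 00111100
59 = 00111011
166 = 10100110
Binary: 01110110.00111100.00111011.10100110


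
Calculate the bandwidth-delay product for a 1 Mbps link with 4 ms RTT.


BDP = bandwidth * RTT
= 1 Mbps * 4 ms
= 1 * 1e6 * 4 / 1000 bits
= 4000 bits
= 500 bytes
BDP = 4000 bits (500 bytes)


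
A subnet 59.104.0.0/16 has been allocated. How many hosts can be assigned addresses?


Host bits = 32 - 16 = 16
Total addresses = 2^16 = 65536
Usable = total - 2 (network and broadcast)
Usable hosts: 65534


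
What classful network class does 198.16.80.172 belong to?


First octet: 198
Binary: 11000110
110xxxxx -> Class C (192-223)
Class C, default mask 255.255.255.0 (/24)


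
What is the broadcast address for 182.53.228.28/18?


Network: 182.53.192.0/18
Host bits = 14
Set all host bits to 1:
Broadcast: 182.53.255.255


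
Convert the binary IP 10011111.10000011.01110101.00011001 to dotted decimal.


10011111 = 159
10000011 = 131
01110101 = 117
00011001 = 25
IP: 159.131.117.25


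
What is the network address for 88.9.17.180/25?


IP:   01011000.00001001.00010001.10110100
Mask: 11111111.11111111.11111111.10000000
AND operation:
Net:  01011000.00001001.00010001.10000000
Network: 88.9.17.128/25


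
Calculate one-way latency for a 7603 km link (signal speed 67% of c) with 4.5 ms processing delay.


Speed = 0.67 * 3e5 km/s = 201000 km/s
Propagation delay = 7603 / 201000 = 0.0378 s = 37.8259 ms
Processing delay = 4.5 ms
Total one-way latency = 42.3259 ms


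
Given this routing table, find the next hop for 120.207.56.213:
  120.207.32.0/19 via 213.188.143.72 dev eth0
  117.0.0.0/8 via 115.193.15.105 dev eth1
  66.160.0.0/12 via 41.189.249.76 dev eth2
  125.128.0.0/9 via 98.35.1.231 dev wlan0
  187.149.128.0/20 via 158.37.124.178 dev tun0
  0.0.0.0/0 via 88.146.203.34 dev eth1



Longest prefix match for 120.207.56.213:
  /19 120.207.32.0: MATCH
  /8 117.0.0.0: no
  /12 66.160.0.0: no
  /9 125.128.0.0: no
  /20 187.149.128.0: no
  /0 0.0.0.0: MATCH
Selected: next-hop 213.188.143.72 via eth0 (matched /19)


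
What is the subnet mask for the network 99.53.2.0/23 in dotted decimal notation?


/23 means 23 network bits, 9 host bits
Binary: 11111111111111111111111000000000
Mask: 255.255.254.0


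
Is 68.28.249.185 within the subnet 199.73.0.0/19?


Subnet network: 199.73.0.0
Test IP AND mask: 68.28.224.0
No, 68.28.249.185 is not in 199.73.0.0/19


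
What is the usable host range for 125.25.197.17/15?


Network: 125.24.0.0
Broadcast: 125.25.255.255
First usable = network + 1
Last usable = broadcast - 1
Range: 125.24.0.1 to 125.25.255.254


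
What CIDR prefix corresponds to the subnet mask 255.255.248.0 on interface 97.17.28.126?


Binary: 11111111.11111111.11111000.00000000
Count leading 1s
Prefix: /21


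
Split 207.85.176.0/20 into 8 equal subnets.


New prefix = 20 + 3 = 23
Each subnet has 512 addresses
  207.85.176.0/23
  207.85.178.0/23
  207.85.180.0/23
  207.85.182.0/23
  207.85.184.0/23
  207.85.186.0/23
  207.85.188.0/23
  207.85.190.0/23
Subnets: 207.85.176.0/23, 207.85.178.0/23, 207.85.180.0/23, 207.85.182.0/23, 207.85.184.0/23, 207.85.186.0/23, 207.85.188.0/23, 207.85.190.0/23


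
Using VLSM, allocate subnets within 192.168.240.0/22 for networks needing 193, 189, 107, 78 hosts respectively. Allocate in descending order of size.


193 hosts -> /24 (254 usable): 192.168.240.0/24
189 hosts -> /24 (254 usable): 192.168.241.0/24
107 hosts -> /25 (126 usable): 192.168.242.0/25
78 hosts -> /25 (126 usable): 192.168.242.128/25
Allocation: 192.168.240.0/24 (193 hosts, 254 usable); 192.168.241.0/24 (189 hosts, 254 usable); 192.168.242.0/25 (107 hosts, 126 usable); 192.168.242.128/25 (78 hosts, 126 usable)


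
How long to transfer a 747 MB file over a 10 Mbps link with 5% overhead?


Effective throughput = 10 * (1 - 5/100) = 9.5 Mbps
File size in Mb = 747 * 8 = 5976 Mb
Time = 5976 / 9.5
Time = 629.0526 seconds


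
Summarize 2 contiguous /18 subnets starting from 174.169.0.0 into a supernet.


Original prefix: /18
Number of subnets: 2 = 2^1
New prefix = 18 - 1 = 17
Supernet: 174.169.0.0/17


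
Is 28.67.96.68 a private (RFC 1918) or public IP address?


RFC 1918 private ranges:
  10.0.0.0/8 (10.0.0.0 - 10.255.255.255)
  172.16.0.0/12 (172.16.0.0 - 172.31.255.255)
  192.168.0.0/16 (192.168.0.0 - 192.168.255.255)
Public (not in any RFC 1918 range)


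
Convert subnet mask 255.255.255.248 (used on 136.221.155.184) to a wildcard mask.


Subnet mask: 255.255.255.248
Wildcard = 255.255.255.255 - subnet mask
255 - 255 = 0
255 - 255 = 0
255 - 255 = 0
255 - 248 = 7
Wildcard: 0.0.0.7


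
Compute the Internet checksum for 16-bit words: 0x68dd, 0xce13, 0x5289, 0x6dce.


Sum all words (with carry folding):
+ 0x68dd = 0x68dd
+ 0xce13 = 0x36f1
+ 0x5289 = 0x897a
+ 0x6dce = 0xf748
One's complement: ~0xf748
Checksum = 0x08b7


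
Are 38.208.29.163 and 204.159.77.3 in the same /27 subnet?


Mask: 255.255.255.224
38.208.29.163 AND mask = 38.208.29.160
204.159.77.3 AND mask = 204.159.77.0
No, different subnets (38.208.29.160 vs 204.159.77.0)


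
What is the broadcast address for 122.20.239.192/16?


Network: 122.20.0.0/16
Host bits = 16
Set all host bits to 1:
Broadcast: 122.20.255.255


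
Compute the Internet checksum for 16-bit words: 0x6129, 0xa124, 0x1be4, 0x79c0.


Sum all words (with carry folding):
+ 0x6129 = 0x6129
+ 0xa124 = 0x024e
+ 0x1be4 = 0x1e32
+ 0x79c0 = 0x97f2
One's complement: ~0x97f2
Checksum = 0x680d


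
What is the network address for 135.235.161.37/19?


IP:   10000111.11101011.10100001.00100101
Mask: 11111111.11111111.11100000.00000000
AND operation:
Net:  10000111.11101011.10100000.00000000
Network: 135.235.160.0/19


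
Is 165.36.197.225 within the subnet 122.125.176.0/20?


Subnet network: 122.125.176.0
Test IP AND mask: 165.36.192.0
No, 165.36.197.225 is not in 122.125.176.0/20


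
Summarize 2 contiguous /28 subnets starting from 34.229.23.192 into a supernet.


Original prefix: /28
Number of subnets: 2 = 2^1
New prefix = 28 - 1 = 27
Supernet: 34.229.23.192/27


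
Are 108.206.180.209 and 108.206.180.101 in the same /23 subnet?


Mask: 255.255.254.0
108.206.180.209 AND mask = 108.206.180.0
108.206.180.101 AND mask = 108.206.180.0
Yes, same subnet (108.206.180.0)


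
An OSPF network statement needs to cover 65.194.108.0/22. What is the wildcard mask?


Subnet mask: 255.255.252.0
Wildcard = 255.255.255.255 - subnet mask
255 - 255 = 0
255 - 255 = 0
255 - 252 = 3
255 - 0 = 255
Wildcard: 0.0.3.255


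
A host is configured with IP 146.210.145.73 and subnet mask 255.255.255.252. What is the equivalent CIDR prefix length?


Binary: 11111111.11111111.11111111.11111100
Count leading 1s
Prefix: /30


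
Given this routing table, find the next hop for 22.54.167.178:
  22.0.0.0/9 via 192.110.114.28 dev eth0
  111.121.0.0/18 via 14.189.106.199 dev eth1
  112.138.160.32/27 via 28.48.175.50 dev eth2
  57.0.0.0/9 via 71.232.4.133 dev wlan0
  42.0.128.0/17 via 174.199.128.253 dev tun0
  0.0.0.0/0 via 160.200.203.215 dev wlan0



Longest prefix match for 22.54.167.178:
  /9 22.0.0.0: MATCH
  /18 111.121.0.0: no
  /27 112.138.160.32: no
  /9 57.0.0.0: no
  /17 42.0.128.0: no
  /0 0.0.0.0: MATCH
Selected: next-hop 192.110.114.28 via eth0 (matched /9)


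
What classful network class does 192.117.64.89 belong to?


First octet: 192
Binary: 11000000
110xxxxx -> Class C (192-223)
Class C, default mask 255.255.255.0 (/24)


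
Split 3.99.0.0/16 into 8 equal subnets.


New prefix = 16 + 3 = 19
Each subnet has 8192 addresses
  3.99.0.0/19
  3.99.32.0/19
  3.99.64.0/19
  3.99.96.0/19
  3.99.128.0/19
  3.99.160.0/19
  3.99.192.0/19
  3.99.224.0/19
Subnets: 3.99.0.0/19, 3.99.32.0/19, 3.99.64.0/19, 3.99.96.0/19, 3.99.128.0/19, 3.99.160.0/19, 3.99.192.0/19, 3.99.224.0/19


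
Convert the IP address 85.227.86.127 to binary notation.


85 = 01010101
227 = 11100011
86 = 01010110
127 = 01111111
Binary: 01010101.11100011.01010110.01111111


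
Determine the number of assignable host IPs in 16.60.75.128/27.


Host bits = 32 - 27 = 5
Total addresses = 2^5 = 32
Usable = total - 2 (network and broadcast)
Usable hosts: 30


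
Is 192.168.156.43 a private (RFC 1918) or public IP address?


RFC 1918 private ranges:
  10.0.0.0/8 (10.0.0.0 - 10.255.255.255)
  172.16.0.0/12 (172.16.0.0 - 172.31.255.255)
  192.168.0.0/16 (192.168.0.0 - 192.168.255.255)
Private (in 192.168.0.0/16)


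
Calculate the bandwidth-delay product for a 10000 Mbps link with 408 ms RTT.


BDP = bandwidth * RTT
= 10000 Mbps * 408 ms
= 10000 * 1e6 * 408 / 1000 bits
= 4080000000 bits
= 510000000 bytes
= 498046.875 KB
BDP = 4080000000 bits (510000000 bytes)


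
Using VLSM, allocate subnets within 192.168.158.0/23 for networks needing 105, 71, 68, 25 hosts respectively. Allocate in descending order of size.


105 hosts -> /25 (126 usable): 192.168.158.0/25
71 hosts -> /25 (126 usable): 192.168.158.128/25
68 hosts -> /25 (126 usable): 192.168.159.0/25
25 hosts -> /27 (30 usable): 192.168.159.128/27
Allocation: 192.168.158.0/25 (105 hosts, 126 usable); 192.168.158.128/25 (71 hosts, 126 usable); 192.168.159.0/25 (68 hosts, 126 usable); 192.168.159.128/27 (25 hosts, 30 usable)


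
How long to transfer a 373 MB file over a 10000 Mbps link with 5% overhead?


Effective throughput = 10000 * (1 - 5/100) = 9500 Mbps
File size in Mb = 373 * 8 = 2984 Mb
Time = 2984 / 9500
Time = 0.3141 seconds


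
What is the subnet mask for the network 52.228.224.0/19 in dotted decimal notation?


/19 means 19 network bits, 13 host bits
Binary: 11111111111111111110000000000000
Mask: 255.255.224.0


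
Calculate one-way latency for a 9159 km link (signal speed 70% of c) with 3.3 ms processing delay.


Speed = 0.7 * 3e5 km/s = 210000 km/s
Propagation delay = 9159 / 210000 = 0.0436 s = 43.6143 ms
Processing delay = 3.3 ms
Total one-way latency = 46.9143 ms


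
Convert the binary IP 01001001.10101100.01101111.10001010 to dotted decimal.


01001001 = 73
10101100 = 172
01101111 = 111
10001010 = 138
IP: 73.172.111.138


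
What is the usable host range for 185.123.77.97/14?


Network: 185.120.0.0
Broadcast: 185.123.255.255
First usable = network + 1
Last usable = broadcast - 1
Range: 185.120.0.1 to 185.123.255.254


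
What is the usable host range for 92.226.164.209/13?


Network: 92.224.0.0
Broadcast: 92.231.255.255
First usable = network + 1
Last usable = broadcast - 1
Range: 92.224.0.1 to 92.231.255.254


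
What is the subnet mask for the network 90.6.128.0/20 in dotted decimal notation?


/20 means 20 network bits, 12 host bits
Binary: 11111111111111111111000000000000
Mask: 255.255.240.0


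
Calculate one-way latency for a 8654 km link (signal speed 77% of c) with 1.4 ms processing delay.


Speed = 0.77 * 3e5 km/s = 231000 km/s
Propagation delay = 8654 / 231000 = 0.0375 s = 37.4632 ms
Processing delay = 1.4 ms
Total one-way latency = 38.8632 ms


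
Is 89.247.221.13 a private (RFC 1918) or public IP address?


RFC 1918 private ranges:
  10.0.0.0/8 (10.0.0.0 - 10.255.255.255)
  172.16.0.0/12 (172.16.0.0 - 172.31.255.255)
  192.168.0.0/16 (192.168.0.0 - 192.168.255.255)
Public (not in any RFC 1918 range)


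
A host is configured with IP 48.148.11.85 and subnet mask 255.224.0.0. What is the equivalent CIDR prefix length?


Binary: 11111111.11100000.00000000.00000000
Count leading 1s
Prefix: /11


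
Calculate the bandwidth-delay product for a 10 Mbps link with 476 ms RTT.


BDP = bandwidth * RTT
= 10 Mbps * 476 ms
= 10 * 1e6 * 476 / 1000 bits
= 4760000 bits
= 595000 bytes
= 581.0547 KB
BDP = 4760000 bits (595000 bytes)


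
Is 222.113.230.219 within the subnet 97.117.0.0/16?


Subnet network: 97.117.0.0
Test IP AND mask: 222.113.0.0
No, 222.113.230.219 is not in 97.117.0.0/16


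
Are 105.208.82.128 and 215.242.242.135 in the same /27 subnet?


Mask: 255.255.255.224
105.208.82.128 AND mask = 105.208.82.128
215.242.242.135 AND mask = 215.242.242.128
No, different subnets (105.208.82.128 vs 215.242.242.128)


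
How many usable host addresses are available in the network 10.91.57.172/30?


Host bits = 32 - 30 = 2
Total addresses = 2^2 = 4
Usable = total - 2 (network and broadcast)
Usable hosts: 2


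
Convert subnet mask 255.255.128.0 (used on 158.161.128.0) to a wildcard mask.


Subnet mask: 255.255.128.0
Wildcard = 255.255.255.255 - subnet mask
255 - 255 = 0
255 - 255 = 0
255 - 128 = 127
255 - 0 = 255
Wildcard: 0.0.127.255


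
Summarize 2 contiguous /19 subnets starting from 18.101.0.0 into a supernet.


Original prefix: /19
Number of subnets: 2 = 2^1
New prefix = 19 - 1 = 18
Supernet: 18.101.0.0/18


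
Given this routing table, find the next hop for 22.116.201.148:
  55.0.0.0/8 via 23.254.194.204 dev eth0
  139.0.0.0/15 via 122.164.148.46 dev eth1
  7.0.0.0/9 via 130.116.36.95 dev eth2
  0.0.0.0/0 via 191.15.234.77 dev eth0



Longest prefix match for 22.116.201.148:
  /8 55.0.0.0: no
  /15 139.0.0.0: no
  /9 7.0.0.0: no
  /0 0.0.0.0: MATCH
Selected: next-hop 191.15.234.77 via eth0 (matched /0)


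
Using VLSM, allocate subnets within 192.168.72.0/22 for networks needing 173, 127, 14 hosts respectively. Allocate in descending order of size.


173 hosts -> /24 (254 usable): 192.168.72.0/24
127 hosts -> /24 (254 usable): 192.168.73.0/24
14 hosts -> /28 (14 usable): 192.168.74.0/28
Allocation: 192.168.72.0/24 (173 hosts, 254 usable); 192.168.73.0/24 (127 hosts, 254 usable); 192.168.74.0/28 (14 hosts, 14 usable)


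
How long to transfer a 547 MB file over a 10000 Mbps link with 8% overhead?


Effective throughput = 10000 * (1 - 8/100) = 9200 Mbps
File size in Mb = 547 * 8 = 4376 Mb
Time = 4376 / 9200
Time = 0.4757 seconds


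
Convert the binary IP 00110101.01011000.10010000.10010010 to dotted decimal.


00110101 = 53
01011000 = 88
10010000 = 144
10010010 = 146
IP: 53.88.144.146


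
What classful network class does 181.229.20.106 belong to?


First octet: 181
Binary: 10110101
10xxxxxx -> Class B (128-191)
Class B, default mask 255.255.0.0 (/16)


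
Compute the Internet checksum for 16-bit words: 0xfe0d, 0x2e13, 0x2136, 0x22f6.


Sum all words (with carry folding):
+ 0xfe0d = 0xfe0d
+ 0x2e13 = 0x2c21
+ 0x2136 = 0x4d57
+ 0x22f6 = 0x704d
One's complement: ~0x704d
Checksum = 0x8fb2


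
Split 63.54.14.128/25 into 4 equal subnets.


New prefix = 25 + 2 = 27
Each subnet has 32 addresses
  63.54.14.128/27
  63.54.14.160/27
  63.54.14.192/27
  63.54.14.224/27
Subnets: 63.54.14.128/27, 63.54.14.160/27, 63.54.14.192/27, 63.54.14.224/27


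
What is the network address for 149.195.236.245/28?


IP:   10010101.11000011.11101100.11110101
Mask: 11111111.11111111.11111111.11110000
AND operation:
Net:  10010101.11000011.11101100.11110000
Network: 149.195.236.240/28


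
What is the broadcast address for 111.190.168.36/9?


Network: 111.128.0.0/9
Host bits = 23
Set all host bits to 1:
Broadcast: 111.255.255.255


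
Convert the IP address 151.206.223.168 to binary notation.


151 = 10010111
206 = 11001110
223 = 11011111
168 = 10101000
Binary: 10010111.11001110.11011111.10101000


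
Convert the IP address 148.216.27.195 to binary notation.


148 = 10010100
216 = 11011000
27 = 00011011
195 = 11000011
Binary: 10010100.11011000.00011011.11000011


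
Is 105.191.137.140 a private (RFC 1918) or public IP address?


RFC 1918 private ranges:
  10.0.0.0/8 (10.0.0.0 - 10.255.255.255)
  172.16.0.0/12 (172.16.0.0 - 172.31.255.255)
  192.168.0.0/16 (192.168.0.0 - 192.168.255.255)
Public (not in any RFC 1918 range)


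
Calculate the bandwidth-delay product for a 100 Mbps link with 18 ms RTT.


BDP = bandwidth * RTT
= 100 Mbps * 18 ms
= 100 * 1e6 * 18 / 1000 bits
= 1800000 bits
= 225000 bytes
= 219.7266 KB
BDP = 1800000 bits (225000 bytes)


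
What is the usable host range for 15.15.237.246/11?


Network: 15.0.0.0
Broadcast: 15.31.255.255
First usable = network + 1
Last usable = broadcast - 1
Range: 15.0.0.1 to 15.31.255.254


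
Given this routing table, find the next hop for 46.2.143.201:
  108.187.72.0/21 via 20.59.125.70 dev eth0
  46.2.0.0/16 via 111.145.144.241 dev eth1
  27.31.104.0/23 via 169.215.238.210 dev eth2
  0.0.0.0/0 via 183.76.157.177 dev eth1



Longest prefix match for 46.2.143.201:
  /21 108.187.72.0: no
  /16 46.2.0.0: MATCH
  /23 27.31.104.0: no
  /0 0.0.0.0: MATCH
Selected: next-hop 111.145.144.241 via eth1 (matched /16)


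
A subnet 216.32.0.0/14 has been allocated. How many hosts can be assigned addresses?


Host bits = 32 - 14 = 18
Total addresses = 2^18 = 262144
Usable = total - 2 (network and broadcast)
Usable hosts: 262142


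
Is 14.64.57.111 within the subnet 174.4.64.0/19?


Subnet network: 174.4.64.0
Test IP AND mask: 14.64.32.0
No, 14.64.57.111 is not in 174.4.64.0/19


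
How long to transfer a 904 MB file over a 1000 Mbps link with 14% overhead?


Effective throughput = 1000 * (1 - 14/100) = 860 Mbps
File size in Mb = 904 * 8 = 7232 Mb
Time = 7232 / 860
Time = 8.4093 seconds


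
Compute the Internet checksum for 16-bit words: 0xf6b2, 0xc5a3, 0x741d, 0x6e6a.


Sum all words (with carry folding):
+ 0xf6b2 = 0xf6b2
+ 0xc5a3 = 0xbc56
+ 0x741d = 0x3074
+ 0x6e6a = 0x9ede
One's complement: ~0x9ede
Checksum = 0x6121


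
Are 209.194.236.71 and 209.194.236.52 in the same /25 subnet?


Mask: 255.255.255.128
209.194.236.71 AND mask = 209.194.236.0
209.194.236.52 AND mask = 209.194.236.0
Yes, same subnet (209.194.236.0)


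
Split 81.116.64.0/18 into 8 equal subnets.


New prefix = 18 + 3 = 21
Each subnet has 2048 addresses
  81.116.64.0/21
  81.116.72.0/21
  81.116.80.0/21
  81.116.88.0/21
  81.116.96.0/21
  81.116.104.0/21
  81.116.112.0/21
  81.116.120.0/21
Subnets: 81.116.64.0/21, 81.116.72.0/21, 81.116.80.0/21, 81.116.88.0/21, 81.116.96.0/21, 81.116.104.0/21, 81.116.112.0/21, 81.116.120.0/21


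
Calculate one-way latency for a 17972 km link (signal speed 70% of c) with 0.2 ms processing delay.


Speed = 0.7 * 3e5 km/s = 210000 km/s
Propagation delay = 17972 / 210000 = 0.0856 s = 85.581 ms
Processing delay = 0.2 ms
Total one-way latency = 85.781 ms


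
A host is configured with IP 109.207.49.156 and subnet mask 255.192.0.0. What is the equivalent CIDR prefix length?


Binary: 11111111.11000000.00000000.00000000
Count leading 1s
Prefix: /10


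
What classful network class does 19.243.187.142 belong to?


First octet: 19
Binary: 00010011
0xxxxxxx -> Class A (1-126)
Class A, default mask 255.0.0.0 (/8)


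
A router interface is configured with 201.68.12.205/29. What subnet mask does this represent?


/29 means 29 network bits, 3 host bits
Binary: 11111111111111111111111111111000
Mask: 255.255.255.248


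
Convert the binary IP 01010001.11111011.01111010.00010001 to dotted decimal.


01010001 = 81
11111011 = 251
01111010 = 122
00010001 = 17
IP: 81.251.122.17


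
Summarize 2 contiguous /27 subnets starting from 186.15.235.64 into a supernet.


Original prefix: /27
Number of subnets: 2 = 2^1
New prefix = 27 - 1 = 26
Supernet: 186.15.235.64/26


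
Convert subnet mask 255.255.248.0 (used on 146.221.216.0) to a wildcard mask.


Subnet mask: 255.255.248.0
Wildcard = 255.255.255.255 - subnet mask
255 - 255 = 0
255 - 255 = 0
255 - 248 = 7
255 - 0 = 255
Wildcard: 0.0.7.255


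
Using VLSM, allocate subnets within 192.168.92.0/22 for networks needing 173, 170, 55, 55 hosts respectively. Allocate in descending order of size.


173 hosts -> /24 (254 usable): 192.168.92.0/24
170 hosts -> /24 (254 usable): 192.168.93.0/24
55 hosts -> /26 (62 usable): 192.168.94.0/26
55 hosts -> /26 (62 usable): 192.168.94.64/26
Allocation: 192.168.92.0/24 (173 hosts, 254 usable); 192.168.93.0/24 (170 hosts, 254 usable); 192.168.94.0/26 (55 hosts, 62 usable); 192.168.94.64/26 (55 hosts, 62 usable)


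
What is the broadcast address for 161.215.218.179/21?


Network: 161.215.216.0/21
Host bits = 11
Set all host bits to 1:
Broadcast: 161.215.223.255


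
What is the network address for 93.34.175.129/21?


IP:   01011101.00100010.10101111.10000001
Mask: 11111111.11111111.11111000.00000000
AND operation:
Net:  01011101.00100010.10101000.00000000
Network: 93.34.168.0/21


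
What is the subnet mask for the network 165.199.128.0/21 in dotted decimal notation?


/21 means 21 network bits, 11 host bits
Binary: 11111111111111111111100000000000
Mask: 255.255.248.0


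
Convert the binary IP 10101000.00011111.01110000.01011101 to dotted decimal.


10101000 = 168
00011111 = 31
01110000 = 112
01011101 = 93
IP: 168.31.112.93


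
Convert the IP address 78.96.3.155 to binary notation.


78 = 01001110
96 = 01100000
3 = 00000011
155 = 10011011
Binary: 01001110.01100000.00000011.10011011


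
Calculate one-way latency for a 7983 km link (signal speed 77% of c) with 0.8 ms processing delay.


Speed = 0.77 * 3e5 km/s = 231000 km/s
Propagation delay = 7983 / 231000 = 0.0346 s = 34.5584 ms
Processing delay = 0.8 ms
Total one-way latency = 35.3584 ms


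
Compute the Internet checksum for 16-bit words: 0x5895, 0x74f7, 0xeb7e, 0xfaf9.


Sum all words (with carry folding):
+ 0x5895 = 0x5895
+ 0x74f7 = 0xcd8c
+ 0xeb7e = 0xb90b
+ 0xfaf9 = 0xb405
One's complement: ~0xb405
Checksum = 0x4bfa


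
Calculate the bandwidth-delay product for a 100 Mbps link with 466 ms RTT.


BDP = bandwidth * RTT
= 100 Mbps * 466 ms
= 100 * 1e6 * 466 / 1000 bits
= 46600000 bits
= 5825000 bytes
= 5688.4766 KB
BDP = 46600000 bits (5825000 bytes)


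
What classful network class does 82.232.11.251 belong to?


First octet: 82
Binary: 01010010
0xxxxxxx -> Class A (1-126)
Class A, default mask 255.0.0.0 (/8)


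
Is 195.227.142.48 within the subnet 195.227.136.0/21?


Subnet network: 195.227.136.0
Test IP AND mask: 195.227.136.0
Yes, 195.227.142.48 is in 195.227.136.0/21


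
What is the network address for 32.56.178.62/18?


IP:   00100000.00111000.10110010.00111110
Mask: 11111111.11111111.11000000.00000000
AND operation:
Net:  00100000.00111000.10000000.00000000
Network: 32.56.128.0/18


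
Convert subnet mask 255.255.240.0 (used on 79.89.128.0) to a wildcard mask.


Subnet mask: 255.255.240.0
Wildcard = 255.255.255.255 - subnet mask
255 - 255 = 0
255 - 255 = 0
255 - 240 = 15
255 - 0 = 255
Wildcard: 0.0.15.255


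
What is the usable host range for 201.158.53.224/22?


Network: 201.158.52.0
Broadcast: 201.158.55.255
First usable = network + 1
Last usable = broadcast - 1
Range: 201.158.52.1 to 201.158.55.254


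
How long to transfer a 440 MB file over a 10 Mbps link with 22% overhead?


Effective throughput = 10 * (1 - 22/100) = 7.8 Mbps
File size in Mb = 440 * 8 = 3520 Mb
Time = 3520 / 7.8
Time = 451.2821 seconds


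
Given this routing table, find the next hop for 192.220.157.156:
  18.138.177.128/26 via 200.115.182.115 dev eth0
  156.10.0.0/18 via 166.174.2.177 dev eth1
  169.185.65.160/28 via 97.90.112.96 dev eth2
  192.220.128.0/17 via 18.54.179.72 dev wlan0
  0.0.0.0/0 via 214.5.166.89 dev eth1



Longest prefix match for 192.220.157.156:
  /26 18.138.177.128: no
  /18 156.10.0.0: no
  /28 169.185.65.160: no
  /17 192.220.128.0: MATCH
  /0 0.0.0.0: MATCH
Selected: next-hop 18.54.179.72 via wlan0 (matched /17)


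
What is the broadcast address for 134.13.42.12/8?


Network: 134.0.0.0/8
Host bits = 24
Set all host bits to 1:
Broadcast: 134.255.255.255


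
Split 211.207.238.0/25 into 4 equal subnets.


New prefix = 25 + 2 = 27
Each subnet has 32 addresses
  211.207.238.0/27
  211.207.238.32/27
  211.207.238.64/27
  211.207.238.96/27
Subnets: 211.207.238.0/27, 211.207.238.32/27, 211.207.238.64/27, 211.207.238.96/27


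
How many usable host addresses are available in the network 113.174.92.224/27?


Host bits = 32 - 27 = 5
Total addresses = 2^5 = 32
Usable = total - 2 (network and broadcast)
Usable hosts: 30


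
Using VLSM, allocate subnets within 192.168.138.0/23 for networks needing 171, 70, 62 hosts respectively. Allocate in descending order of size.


171 hosts -> /24 (254 usable): 192.168.138.0/24
70 hosts -> /25 (126 usable): 192.168.139.0/25
62 hosts -> /26 (62 usable): 192.168.139.128/26
Allocation: 192.168.138.0/24 (171 hosts, 254 usable); 192.168.139.0/25 (70 hosts, 126 usable); 192.168.139.128/26 (62 hosts, 62 usable)


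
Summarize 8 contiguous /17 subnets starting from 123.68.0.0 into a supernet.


Original prefix: /17
Number of subnets: 8 = 2^3
New prefix = 17 - 3 = 14
Supernet: 123.68.0.0/14


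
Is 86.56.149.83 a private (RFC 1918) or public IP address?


RFC 1918 private ranges:
  10.0.0.0/8 (10.0.0.0 - 10.255.255.255)
  172.16.0.0/12 (172.16.0.0 - 172.31.255.255)
  192.168.0.0/16 (192.168.0.0 - 192.168.255.255)
Public (not in any RFC 1918 range)


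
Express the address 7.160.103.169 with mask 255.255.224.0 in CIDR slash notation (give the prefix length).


Binary: 11111111.11111111.11100000.00000000
Count leading 1s
Prefix: /19


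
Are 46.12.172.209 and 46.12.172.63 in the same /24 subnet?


Mask: 255.255.255.0
46.12.172.209 AND mask = 46.12.172.0
46.12.172.63 AND mask = 46.12.172.0
Yes, same subnet (46.12.172.0)


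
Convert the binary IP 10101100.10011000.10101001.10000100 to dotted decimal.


10101100 = 172
10011000 = 152
10101001 = 169
10000100 = 132
IP: 172.152.169.132


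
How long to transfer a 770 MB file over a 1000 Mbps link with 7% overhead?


Effective throughput = 1000 * (1 - 7/100) = 930.0 Mbps
File size in Mb = 770 * 8 = 6160 Mb
Time = 6160 / 930.0
Time = 6.6237 seconds


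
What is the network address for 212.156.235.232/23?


IP:   11010100.10011100.11101011.11101000
Mask: 11111111.11111111.11111110.00000000
AND operation:
Net:  11010100.10011100.11101010.00000000
Network: 212.156.234.0/23


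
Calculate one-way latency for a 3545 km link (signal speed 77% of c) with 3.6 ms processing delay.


Speed = 0.77 * 3e5 km/s = 231000 km/s
Propagation delay = 3545 / 231000 = 0.0153 s = 15.3463 ms
Processing delay = 3.6 ms
Total one-way latency = 18.9463 ms


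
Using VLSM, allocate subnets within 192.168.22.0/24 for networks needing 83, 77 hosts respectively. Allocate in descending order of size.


83 hosts -> /25 (126 usable): 192.168.22.0/25
77 hosts -> /25 (126 usable): 192.168.22.128/25
Allocation: 192.168.22.0/25 (83 hosts, 126 usable); 192.168.22.128/25 (77 hosts, 126 usable)


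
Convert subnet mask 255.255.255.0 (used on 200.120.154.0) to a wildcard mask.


Subnet mask: 255.255.255.0
Wildcard = 255.255.255.255 - subnet mask
255 - 255 = 0
255 - 255 = 0
255 - 255 = 0
255 - 0 = 255
Wildcard: 0.0.0.255


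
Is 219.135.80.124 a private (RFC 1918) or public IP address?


RFC 1918 private ranges:
  10.0.0.0/8 (10.0.0.0 - 10.255.255.255)
  172.16.0.0/12 (172.16.0.0 - 172.31.255.255)
  192.168.0.0/16 (192.168.0.0 - 192.168.255.255)
Public (not in any RFC 1918 range)


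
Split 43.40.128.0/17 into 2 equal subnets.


New prefix = 17 + 1 = 18
Each subnet has 16384 addresses
  43.40.128.0/18
  43.40.192.0/18
Subnets: 43.40.128.0/18, 43.40.192.0/18


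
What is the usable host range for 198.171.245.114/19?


Network: 198.171.224.0
Broadcast: 198.171.255.255
First usable = network + 1
Last usable = broadcast - 1
Range: 198.171.224.1 to 198.171.255.254
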